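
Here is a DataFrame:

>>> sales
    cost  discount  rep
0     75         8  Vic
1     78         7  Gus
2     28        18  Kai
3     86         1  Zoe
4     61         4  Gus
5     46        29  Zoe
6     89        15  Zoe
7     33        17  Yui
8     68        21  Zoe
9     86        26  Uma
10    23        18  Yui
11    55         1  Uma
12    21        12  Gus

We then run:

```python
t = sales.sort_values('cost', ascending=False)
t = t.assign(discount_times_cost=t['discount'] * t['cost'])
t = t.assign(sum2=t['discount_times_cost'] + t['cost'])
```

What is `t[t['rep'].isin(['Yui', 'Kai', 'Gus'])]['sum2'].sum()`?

2765

sort by cost descending:
    cost  discount  rep
6     89        15  Zoe
3     86         1  Zoe
9     86        26  Uma
1     78         7  Gus
0     75         8  Vic
8     68        21  Zoe
4     61         4  Gus
11    55         1  Uma
5     46        29  Zoe
7     33        17  Yui
2     28        18  Kai
10    23        18  Yui
12    21        12  Gus
add column discount_times_cost = t['discount'] * t['cost']:
    cost  discount  rep  discount_times_cost
6     89        15  Zoe                 1335
3     86         1  Zoe                   86
9     86        26  Uma                 2236
1     78         7  Gus                  546
0     75         8  Vic                  600
8     68        21  Zoe                 1428
4     61         4  Gus                  244
11    55         1  Uma                   55
5     46        29  Zoe                 1334
7     33        17  Yui                  561
2     28        18  Kai                  504
10    23        18  Yui                  414
12    21        12  Gus                  252
add column sum2 = t['discount_times_cost'] + t['cost']:
    cost  discount  rep  discount_times_cost  sum2
6     89        15  Zoe                 1335  1424
3     86         1  Zoe                   86   172
9     86        26  Uma                 2236  2322
1     78         7  Gus                  546   624
0     75         8  Vic                  600   675
8     68        21  Zoe                 1428  1496
4     61         4  Gus                  244   305
11    55         1  Uma                   55   110
5     46        29  Zoe                 1334  1380
7     33        17  Yui                  561   594
2     28        18  Kai                  504   532
10    23        18  Yui                  414   437
12    21        12  Gus                  252   273
filter rows where rep in ['Yui', 'Kai', 'Gus']:
    cost  discount  rep  discount_times_cost  sum2
1     78         7  Gus                  546   624
4     61         4  Gus                  244   305
7     33        17  Yui                  561   594
2     28        18  Kai                  504   532
10    23        18  Yui                  414   437
12    21        12  Gus                  252   273
Taking the sum of column 'sum2' gives 2765.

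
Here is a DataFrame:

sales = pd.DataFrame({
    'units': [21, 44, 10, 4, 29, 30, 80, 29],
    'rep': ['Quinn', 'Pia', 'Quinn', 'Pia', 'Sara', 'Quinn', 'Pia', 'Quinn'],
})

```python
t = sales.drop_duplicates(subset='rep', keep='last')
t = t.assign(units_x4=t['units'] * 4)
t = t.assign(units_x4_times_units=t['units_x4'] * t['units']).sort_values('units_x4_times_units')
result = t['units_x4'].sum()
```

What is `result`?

drop duplicate rep (keep=last):
   units    rep
4     29   Sara
6     80    Pia
7     29  Quinn
add column units_x4 = t['units'] * 4:
   units    rep  units_x4
4     29   Sara       116
6     80    Pia       320
7     29  Quinn       116
add column units_x4_times_units = t['units_x4'] * t['units']:
   units    rep  units_x4  units_x4_times_units
4     29   Sara       116                  3364
6     80    Pia       320                 25600
7     29  Quinn       116                  3364
sort by units_x4_times_units:
   units    rep  units_x4  units_x4_times_units
4     29   Sara       116                  3364
7     29  Quinn       116                  3364
6     80    Pia       320                 25600
Then the sum of column 'units_x4': 552

552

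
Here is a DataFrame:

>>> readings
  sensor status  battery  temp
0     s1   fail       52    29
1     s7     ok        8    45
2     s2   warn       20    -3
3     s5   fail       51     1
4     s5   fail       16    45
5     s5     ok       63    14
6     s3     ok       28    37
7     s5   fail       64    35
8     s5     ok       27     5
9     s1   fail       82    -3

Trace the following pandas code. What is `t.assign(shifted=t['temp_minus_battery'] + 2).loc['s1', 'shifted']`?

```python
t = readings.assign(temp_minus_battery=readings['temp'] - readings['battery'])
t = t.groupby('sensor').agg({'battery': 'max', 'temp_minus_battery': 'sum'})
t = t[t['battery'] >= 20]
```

-106

add column temp_minus_battery = readings['temp'] - readings['battery']:
  sensor status  battery  temp  temp_minus_battery
0     s1   fail       52    29                 -23
1     s7     ok        8    45                  37
2     s2   warn       20    -3                 -23
3     s5   fail       51     1                 -50
4     s5   fail       16    45                  29
5     s5     ok       63    14                 -49
6     s3     ok       28    37                   9
7     s5   fail       64    35                 -29
8     s5     ok       27     5                 -22
9     s1   fail       82    -3                 -85
group by sensor: max(battery), sum(temp_minus_battery):
        battery  temp_minus_battery
sensor                             
s1           82                -108
s2           20                 -23
s3           28                   9
s5           64                -121
s7            8                  37
filter rows where battery >= 20:
        battery  temp_minus_battery
sensor                             
s1           82                -108
s2           20                 -23
s3           28                   9
s5           64                -121
add column shifted = t['temp_minus_battery'] + 2:
        battery  temp_minus_battery  shifted
sensor                                      
s1           82                -108     -106
s2           20                 -23      -21
s3           28                   9       11
s5           64                -121     -119
Then the value at row 's1', column 'shifted': -106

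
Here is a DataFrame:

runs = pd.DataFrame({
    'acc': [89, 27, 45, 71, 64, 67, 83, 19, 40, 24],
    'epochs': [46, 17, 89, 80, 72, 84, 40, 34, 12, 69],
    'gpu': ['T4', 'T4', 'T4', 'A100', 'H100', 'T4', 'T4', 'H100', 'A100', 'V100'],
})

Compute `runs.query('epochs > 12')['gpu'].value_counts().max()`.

5

filter rows where epochs > 12:
   acc  epochs   gpu
0   89      46    T4
1   27      17    T4
2   45      89    T4
3   71      80  A100
4   64      72  H100
5   67      84    T4
6   83      40    T4
7   19      34  H100
9   24      69  V100
value_counts of gpu:
gpu
T4      5
H100    2
A100    1
V100    1
Name: count, dtype: int64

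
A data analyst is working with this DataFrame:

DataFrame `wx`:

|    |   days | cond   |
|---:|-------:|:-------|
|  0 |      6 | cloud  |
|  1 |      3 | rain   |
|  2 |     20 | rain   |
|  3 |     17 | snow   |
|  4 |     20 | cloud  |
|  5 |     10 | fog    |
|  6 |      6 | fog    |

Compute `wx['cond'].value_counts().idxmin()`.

snow

value_counts of cond:
cond
cloud    2
rain     2
fog      2
snow     1
Name: count, dtype: int64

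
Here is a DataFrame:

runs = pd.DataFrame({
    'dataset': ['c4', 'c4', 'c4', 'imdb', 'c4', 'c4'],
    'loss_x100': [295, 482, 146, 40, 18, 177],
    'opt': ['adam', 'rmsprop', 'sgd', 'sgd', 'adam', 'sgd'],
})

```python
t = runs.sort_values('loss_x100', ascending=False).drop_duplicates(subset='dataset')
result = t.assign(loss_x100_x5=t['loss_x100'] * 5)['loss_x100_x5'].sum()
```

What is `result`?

sort by loss_x100 descending:
  dataset  loss_x100      opt
1      c4        482  rmsprop
0      c4        295     adam
5      c4        177      sgd
2      c4        146      sgd
3    imdb         40      sgd
4      c4         18     adam
drop duplicate dataset (keep=first):
  dataset  loss_x100      opt
1      c4        482  rmsprop
3    imdb         40      sgd
add column loss_x100_x5 = t['loss_x100'] * 5:
  dataset  loss_x100      opt  loss_x100_x5
1      c4        482  rmsprop          2410
3    imdb         40      sgd           200

2610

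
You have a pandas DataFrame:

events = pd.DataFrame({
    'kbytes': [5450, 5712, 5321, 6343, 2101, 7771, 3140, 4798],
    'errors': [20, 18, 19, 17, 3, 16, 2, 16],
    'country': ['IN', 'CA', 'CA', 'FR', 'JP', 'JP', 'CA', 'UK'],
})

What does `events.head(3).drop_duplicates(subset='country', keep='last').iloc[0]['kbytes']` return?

5450

take first 3 rows:
   kbytes  errors country
0    5450      20      IN
1    5712      18      CA
2    5321      19      CA
drop duplicate country (keep=last):
   kbytes  errors country
0    5450      20      IN
2    5321      19      CA
The value at position 0, column 'kbytes' is 5450.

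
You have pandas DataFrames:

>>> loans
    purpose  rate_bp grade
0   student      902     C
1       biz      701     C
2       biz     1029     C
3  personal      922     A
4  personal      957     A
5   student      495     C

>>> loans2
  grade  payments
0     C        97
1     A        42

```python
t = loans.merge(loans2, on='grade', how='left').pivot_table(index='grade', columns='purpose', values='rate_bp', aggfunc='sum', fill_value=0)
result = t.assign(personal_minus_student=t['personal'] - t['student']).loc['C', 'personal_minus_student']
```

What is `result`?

merge on 'grade' (how='left') → 6 rows:
    purpose  rate_bp grade  payments
0   student      902     C        97
1       biz      701     C        97
2       biz     1029     C        97
3  personal      922     A        42
4  personal      957     A        42
5   student      495     C        97
pivot: rows=grade, cols=purpose, sum(rate_bp):
purpose   biz  personal  student
grade                           
A           0      1879        0
C        1730         0     1397
add column personal_minus_student = t['personal'] - t['student']:
purpose   biz  personal  student  personal_minus_student
grade                                                   
A           0      1879        0                    1879
C        1730         0     1397                   -1397

-1397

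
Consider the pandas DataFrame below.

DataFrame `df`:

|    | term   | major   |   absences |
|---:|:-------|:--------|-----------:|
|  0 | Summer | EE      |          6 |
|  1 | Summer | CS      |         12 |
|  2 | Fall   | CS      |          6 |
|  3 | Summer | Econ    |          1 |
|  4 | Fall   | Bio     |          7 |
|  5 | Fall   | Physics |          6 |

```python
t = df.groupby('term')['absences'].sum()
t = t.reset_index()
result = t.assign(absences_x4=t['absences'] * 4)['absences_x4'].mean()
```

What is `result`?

group by term, sum of absences:
term
Fall      19
Summer    19
Name: absences, dtype: int64
reset_index():
     term  absences
0    Fall        19
1  Summer        19
add column absences_x4 = t['absences'] * 4:
     term  absences  absences_x4
0    Fall        19           76
1  Summer        19           76

76.0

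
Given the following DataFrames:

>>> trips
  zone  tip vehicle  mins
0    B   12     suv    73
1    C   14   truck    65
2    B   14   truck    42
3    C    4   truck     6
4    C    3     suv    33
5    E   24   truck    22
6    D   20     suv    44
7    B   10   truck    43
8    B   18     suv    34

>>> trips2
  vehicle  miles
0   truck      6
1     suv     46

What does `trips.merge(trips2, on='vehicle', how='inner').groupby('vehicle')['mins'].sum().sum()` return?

362

merge on 'vehicle' (how='inner') → 9 rows:
  zone  tip vehicle  mins  miles
0    B   12     suv    73     46
1    C   14   truck    65      6
2    B   14   truck    42      6
3    C    4   truck     6      6
4    C    3     suv    33     46
5    E   24   truck    22      6
6    D   20     suv    44     46
7    B   10   truck    43      6
8    B   18     suv    34     46
group by vehicle, sum of mins:
vehicle
suv      184
truck    178
Name: mins, dtype: int64
Hence 362.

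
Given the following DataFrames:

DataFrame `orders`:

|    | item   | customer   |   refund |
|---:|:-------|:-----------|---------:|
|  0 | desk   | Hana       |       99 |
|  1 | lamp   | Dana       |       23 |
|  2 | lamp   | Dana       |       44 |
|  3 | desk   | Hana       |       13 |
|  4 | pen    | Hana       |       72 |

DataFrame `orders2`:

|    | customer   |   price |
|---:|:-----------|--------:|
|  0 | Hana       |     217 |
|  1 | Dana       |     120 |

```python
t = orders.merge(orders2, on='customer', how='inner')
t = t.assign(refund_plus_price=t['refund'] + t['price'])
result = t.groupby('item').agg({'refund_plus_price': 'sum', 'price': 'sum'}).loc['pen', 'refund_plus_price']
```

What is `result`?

289

merge on 'customer' (how='inner') → 5 rows:
   item customer  refund  price
0  desk     Hana      99    217
1  lamp     Dana      23    120
2  lamp     Dana      44    120
3  desk     Hana      13    217
4   pen     Hana      72    217
add column refund_plus_price = t['refund'] + t['price']:
   item customer  refund  price  refund_plus_price
0  desk     Hana      99    217                316
1  lamp     Dana      23    120                143
2  lamp     Dana      44    120                164
3  desk     Hana      13    217                230
4   pen     Hana      72    217                289
group by item: sum(refund_plus_price), sum(price):
      refund_plus_price  price
item                          
desk                546    434
lamp                307    240
pen                 289    217
Taking the value at row 'pen', column 'refund_plus_price' gives 289.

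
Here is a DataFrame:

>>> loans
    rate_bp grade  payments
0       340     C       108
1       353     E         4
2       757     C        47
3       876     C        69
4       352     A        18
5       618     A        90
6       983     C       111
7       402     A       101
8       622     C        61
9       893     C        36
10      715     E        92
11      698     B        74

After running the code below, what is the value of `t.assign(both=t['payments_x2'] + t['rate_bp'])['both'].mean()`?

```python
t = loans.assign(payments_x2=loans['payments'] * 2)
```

769.25

add column payments_x2 = loans['payments'] * 2:
    rate_bp grade  payments  payments_x2
0       340     C       108          216
1       353     E         4            8
2       757     C        47           94
3       876     C        69          138
4       352     A        18           36
5       618     A        90          180
6       983     C       111          222
7       402     A       101          202
8       622     C        61          122
9       893     C        36           72
10      715     E        92          184
11      698     B        74          148
add column both = t['payments_x2'] + t['rate_bp']:
    rate_bp grade  payments  payments_x2  both
0       340     C       108          216   556
1       353     E         4            8   361
2       757     C        47           94   851
3       876     C        69          138  1014
4       352     A        18           36   388
5       618     A        90          180   798
6       983     C       111          222  1205
7       402     A       101          202   604
8       622     C        61          122   744
9       893     C        36           72   965
10      715     E        92          184   899
11      698     B        74          148   846
The mean of column 'both' is 769.25.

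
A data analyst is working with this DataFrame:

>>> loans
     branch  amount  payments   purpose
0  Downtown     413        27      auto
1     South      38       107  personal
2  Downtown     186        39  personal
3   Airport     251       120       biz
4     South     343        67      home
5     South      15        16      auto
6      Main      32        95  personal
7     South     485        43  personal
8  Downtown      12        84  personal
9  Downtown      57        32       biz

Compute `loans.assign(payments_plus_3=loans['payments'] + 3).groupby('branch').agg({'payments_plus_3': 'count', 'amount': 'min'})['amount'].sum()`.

add column payments_plus_3 = loans['payments'] + 3:
     branch  amount  payments   purpose  payments_plus_3
0  Downtown     413        27      auto               30
1     South      38       107  personal              110
2  Downtown     186        39  personal               42
3   Airport     251       120       biz              123
4     South     343        67      home               70
5     South      15        16      auto               19
6      Main      32        95  personal               98
7     South     485        43  personal               46
8  Downtown      12        84  personal               87
9  Downtown      57        32       biz               35
group by branch: count(payments_plus_3), min(amount):
          payments_plus_3  amount
branch                           
Airport                 1     251
Downtown                4      12
Main                    1      32
South                   4      15
sum of column 'amount' → 310

310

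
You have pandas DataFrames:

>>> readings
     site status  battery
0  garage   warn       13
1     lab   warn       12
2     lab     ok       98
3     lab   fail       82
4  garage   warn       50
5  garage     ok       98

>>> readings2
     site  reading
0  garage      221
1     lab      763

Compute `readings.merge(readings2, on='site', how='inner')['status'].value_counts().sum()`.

6

merge on 'site' (how='inner') → 6 rows:
     site status  battery  reading
0  garage   warn       13      221
1     lab   warn       12      763
2     lab     ok       98      763
3     lab   fail       82      763
4  garage   warn       50      221
5  garage     ok       98      221
value_counts of status:
status
warn    3
ok      2
fail    1
Name: count, dtype: int64
The sum of the resulting series is 6.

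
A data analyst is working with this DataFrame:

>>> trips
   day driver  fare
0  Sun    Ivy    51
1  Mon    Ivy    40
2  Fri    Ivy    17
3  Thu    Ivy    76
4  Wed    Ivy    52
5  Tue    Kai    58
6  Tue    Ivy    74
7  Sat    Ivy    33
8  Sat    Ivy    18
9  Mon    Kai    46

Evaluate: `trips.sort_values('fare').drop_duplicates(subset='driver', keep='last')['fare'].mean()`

sort by fare:
   day driver  fare
2  Fri    Ivy    17
8  Sat    Ivy    18
7  Sat    Ivy    33
1  Mon    Ivy    40
9  Mon    Kai    46
0  Sun    Ivy    51
4  Wed    Ivy    52
5  Tue    Kai    58
6  Tue    Ivy    74
3  Thu    Ivy    76
drop duplicate driver (keep=last):
   day driver  fare
5  Tue    Kai    58
3  Thu    Ivy    76
Finally, mean of column 'fare' = 67.0.

67.0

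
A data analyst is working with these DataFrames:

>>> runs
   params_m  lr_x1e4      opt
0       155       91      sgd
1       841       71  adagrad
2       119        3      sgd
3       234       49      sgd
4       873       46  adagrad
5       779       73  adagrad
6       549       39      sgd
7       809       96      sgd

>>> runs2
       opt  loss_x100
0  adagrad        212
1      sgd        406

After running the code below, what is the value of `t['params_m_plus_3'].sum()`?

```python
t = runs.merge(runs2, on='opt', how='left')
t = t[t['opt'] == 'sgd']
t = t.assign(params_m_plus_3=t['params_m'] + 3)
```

1881

merge on 'opt' (how='left') → 8 rows:
   params_m  lr_x1e4      opt  loss_x100
0       155       91      sgd        406
1       841       71  adagrad        212
2       119        3      sgd        406
3       234       49      sgd        406
4       873       46  adagrad        212
5       779       73  adagrad        212
6       549       39      sgd        406
7       809       96      sgd        406
filter rows where opt == 'sgd':
   params_m  lr_x1e4  opt  loss_x100
0       155       91  sgd        406
2       119        3  sgd        406
3       234       49  sgd        406
6       549       39  sgd        406
7       809       96  sgd        406
add column params_m_plus_3 = t['params_m'] + 3:
   params_m  lr_x1e4  opt  loss_x100  params_m_plus_3
0       155       91  sgd        406              158
2       119        3  sgd        406              122
3       234       49  sgd        406              237
6       549       39  sgd        406              552
7       809       96  sgd        406              812
Hence 1881.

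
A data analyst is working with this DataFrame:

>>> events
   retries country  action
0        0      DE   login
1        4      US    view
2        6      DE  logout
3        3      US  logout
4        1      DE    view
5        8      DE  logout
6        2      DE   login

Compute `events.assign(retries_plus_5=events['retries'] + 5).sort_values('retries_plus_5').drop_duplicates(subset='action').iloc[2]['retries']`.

3

add column retries_plus_5 = events['retries'] + 5:
   retries country  action  retries_plus_5
0        0      DE   login               5
1        4      US    view               9
2        6      DE  logout              11
3        3      US  logout               8
4        1      DE    view               6
5        8      DE  logout              13
6        2      DE   login               7
sort by retries_plus_5:
   retries country  action  retries_plus_5
0        0      DE   login               5
4        1      DE    view               6
6        2      DE   login               7
3        3      US  logout               8
1        4      US    view               9
2        6      DE  logout              11
5        8      DE  logout              13
drop duplicate action (keep=first):
   retries country  action  retries_plus_5
0        0      DE   login               5
4        1      DE    view               6
3        3      US  logout               8
So iloc[2]['retries'] = 3.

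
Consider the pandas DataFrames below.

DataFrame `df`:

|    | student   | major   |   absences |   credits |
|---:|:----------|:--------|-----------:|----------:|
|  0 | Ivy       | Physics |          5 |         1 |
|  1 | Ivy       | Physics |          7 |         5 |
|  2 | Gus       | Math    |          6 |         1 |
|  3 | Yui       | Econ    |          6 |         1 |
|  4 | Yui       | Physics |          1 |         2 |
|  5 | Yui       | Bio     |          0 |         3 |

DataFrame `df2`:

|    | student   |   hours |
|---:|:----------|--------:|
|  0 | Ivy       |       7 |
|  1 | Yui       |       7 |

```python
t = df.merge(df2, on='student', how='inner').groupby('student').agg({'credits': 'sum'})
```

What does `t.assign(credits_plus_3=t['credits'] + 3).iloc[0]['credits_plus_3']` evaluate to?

9

merge on 'student' (how='inner') → 5 rows:
  student    major  absences  credits  hours
0     Ivy  Physics         5        1      7
1     Ivy  Physics         7        5      7
2     Yui     Econ         6        1      7
3     Yui  Physics         1        2      7
4     Yui      Bio         0        3      7
group by student, sum of credits:
         credits
student         
Ivy            6
Yui            6
add column credits_plus_3 = t['credits'] + 3:
         credits  credits_plus_3
student                         
Ivy            6               9
Yui            6               9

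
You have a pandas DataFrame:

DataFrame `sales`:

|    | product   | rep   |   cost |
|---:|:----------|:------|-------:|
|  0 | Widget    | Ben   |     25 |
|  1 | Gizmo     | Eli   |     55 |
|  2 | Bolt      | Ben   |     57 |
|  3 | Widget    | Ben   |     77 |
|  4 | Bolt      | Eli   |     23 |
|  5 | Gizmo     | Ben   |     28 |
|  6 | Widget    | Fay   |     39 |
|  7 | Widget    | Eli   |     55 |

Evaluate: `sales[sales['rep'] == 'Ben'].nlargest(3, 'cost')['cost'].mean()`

filter rows where rep == 'Ben':
  product  rep  cost
0  Widget  Ben    25
2    Bolt  Ben    57
3  Widget  Ben    77
5   Gizmo  Ben    28
take 3 rows with largest cost:
  product  rep  cost
3  Widget  Ben    77
2    Bolt  Ben    57
5   Gizmo  Ben    28
mean of column 'cost' → 54.0

54.0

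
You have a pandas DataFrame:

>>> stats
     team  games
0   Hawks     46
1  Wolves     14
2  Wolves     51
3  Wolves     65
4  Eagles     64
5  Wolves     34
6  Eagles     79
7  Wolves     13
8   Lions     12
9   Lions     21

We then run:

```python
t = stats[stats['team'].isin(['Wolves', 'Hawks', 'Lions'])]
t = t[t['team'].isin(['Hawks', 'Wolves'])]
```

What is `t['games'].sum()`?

filter rows where team in ['Wolves', 'Hawks', 'Lions']:
     team  games
0   Hawks     46
1  Wolves     14
2  Wolves     51
3  Wolves     65
5  Wolves     34
7  Wolves     13
8   Lions     12
9   Lions     21
filter rows where team in ['Hawks', 'Wolves']:
     team  games
0   Hawks     46
1  Wolves     14
2  Wolves     51
3  Wolves     65
5  Wolves     34
7  Wolves     13
Reading off the sum of column 'games', we get 223.

223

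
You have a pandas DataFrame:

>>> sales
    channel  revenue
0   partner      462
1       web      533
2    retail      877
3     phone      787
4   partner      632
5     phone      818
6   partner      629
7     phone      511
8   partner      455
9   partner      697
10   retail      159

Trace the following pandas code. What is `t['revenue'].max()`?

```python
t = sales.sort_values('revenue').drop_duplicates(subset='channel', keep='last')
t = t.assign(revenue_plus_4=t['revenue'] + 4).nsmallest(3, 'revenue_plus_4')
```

818

sort by revenue:
    channel  revenue
10   retail      159
8   partner      455
0   partner      462
7     phone      511
1       web      533
6   partner      629
4   partner      632
9   partner      697
3     phone      787
5     phone      818
2    retail      877
drop duplicate channel (keep=last):
   channel  revenue
1      web      533
9  partner      697
5    phone      818
2   retail      877
add column revenue_plus_4 = t['revenue'] + 4:
   channel  revenue  revenue_plus_4
1      web      533             537
9  partner      697             701
5    phone      818             822
2   retail      877             881
take 3 rows with smallest revenue_plus_4:
   channel  revenue  revenue_plus_4
1      web      533             537
9  partner      697             701
5    phone      818             822
So max() = 818.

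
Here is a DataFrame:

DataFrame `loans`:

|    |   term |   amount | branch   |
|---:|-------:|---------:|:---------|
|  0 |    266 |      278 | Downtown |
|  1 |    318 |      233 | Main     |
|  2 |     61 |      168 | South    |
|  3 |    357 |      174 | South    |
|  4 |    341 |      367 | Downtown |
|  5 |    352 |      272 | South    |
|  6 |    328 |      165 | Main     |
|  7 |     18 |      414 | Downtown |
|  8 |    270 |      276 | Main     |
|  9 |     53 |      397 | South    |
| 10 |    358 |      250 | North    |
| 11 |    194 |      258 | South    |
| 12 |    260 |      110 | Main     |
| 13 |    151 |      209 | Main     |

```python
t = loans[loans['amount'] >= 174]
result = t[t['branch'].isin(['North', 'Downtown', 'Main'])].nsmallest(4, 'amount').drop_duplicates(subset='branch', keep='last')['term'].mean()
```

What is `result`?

314.0

filter rows where amount >= 174:
    term  amount    branch
0    266     278  Downtown
1    318     233      Main
3    357     174     South
4    341     367  Downtown
5    352     272     South
7     18     414  Downtown
8    270     276      Main
9     53     397     South
10   358     250     North
11   194     258     South
13   151     209      Main
filter rows where branch in ['North', 'Downtown', 'Main']:
    term  amount    branch
0    266     278  Downtown
1    318     233      Main
4    341     367  Downtown
7     18     414  Downtown
8    270     276      Main
10   358     250     North
13   151     209      Main
take 4 rows with smallest amount:
    term  amount branch
13   151     209   Main
1    318     233   Main
10   358     250  North
8    270     276   Main
drop duplicate branch (keep=last):
    term  amount branch
10   358     250  North
8    270     276   Main
mean of column 'term' → 314.0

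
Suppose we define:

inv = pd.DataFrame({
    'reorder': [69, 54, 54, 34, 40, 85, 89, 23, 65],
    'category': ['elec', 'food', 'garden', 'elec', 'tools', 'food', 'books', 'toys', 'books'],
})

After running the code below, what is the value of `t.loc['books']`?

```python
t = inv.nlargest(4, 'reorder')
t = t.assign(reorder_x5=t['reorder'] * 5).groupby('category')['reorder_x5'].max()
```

445

take 4 rows with largest reorder:
   reorder category
6       89    books
5       85     food
0       69     elec
8       65    books
add column reorder_x5 = t['reorder'] * 5:
   reorder category  reorder_x5
6       89    books         445
5       85     food         425
0       69     elec         345
8       65    books         325
group by category, max of reorder_x5:
category
books    445
elec     345
food     425
Name: reorder_x5, dtype: int64
Finally, value at index 'books' = 445.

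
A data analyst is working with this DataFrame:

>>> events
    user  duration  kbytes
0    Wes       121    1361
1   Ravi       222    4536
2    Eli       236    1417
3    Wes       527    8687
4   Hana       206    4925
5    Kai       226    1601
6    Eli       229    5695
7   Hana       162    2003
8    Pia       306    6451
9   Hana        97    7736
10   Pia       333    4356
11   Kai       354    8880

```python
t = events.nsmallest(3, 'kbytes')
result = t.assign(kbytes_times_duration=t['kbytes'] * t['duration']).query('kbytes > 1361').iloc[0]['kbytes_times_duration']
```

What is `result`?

334412

take 3 rows with smallest kbytes:
  user  duration  kbytes
0  Wes       121    1361
2  Eli       236    1417
5  Kai       226    1601
add column kbytes_times_duration = t['kbytes'] * t['duration']:
  user  duration  kbytes  kbytes_times_duration
0  Wes       121    1361                 164681
2  Eli       236    1417                 334412
5  Kai       226    1601                 361826
filter rows where kbytes > 1361:
  user  duration  kbytes  kbytes_times_duration
2  Eli       236    1417                 334412
5  Kai       226    1601                 361826
The value at position 0, column 'kbytes_times_duration' is 334412.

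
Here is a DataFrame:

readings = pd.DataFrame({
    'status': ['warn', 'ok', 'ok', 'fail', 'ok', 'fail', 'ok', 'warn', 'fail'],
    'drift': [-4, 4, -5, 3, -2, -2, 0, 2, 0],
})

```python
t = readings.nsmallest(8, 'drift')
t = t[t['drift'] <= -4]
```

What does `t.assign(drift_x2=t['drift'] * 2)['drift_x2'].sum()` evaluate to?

-18

take 8 rows with smallest drift:
  status  drift
2     ok     -5
0   warn     -4
4     ok     -2
5   fail     -2
6     ok      0
8   fail      0
7   warn      2
3   fail      3
filter rows where drift <= -4:
  status  drift
2     ok     -5
0   warn     -4
add column drift_x2 = t['drift'] * 2:
  status  drift  drift_x2
2     ok     -5       -10
0   warn     -4        -8
Hence -18.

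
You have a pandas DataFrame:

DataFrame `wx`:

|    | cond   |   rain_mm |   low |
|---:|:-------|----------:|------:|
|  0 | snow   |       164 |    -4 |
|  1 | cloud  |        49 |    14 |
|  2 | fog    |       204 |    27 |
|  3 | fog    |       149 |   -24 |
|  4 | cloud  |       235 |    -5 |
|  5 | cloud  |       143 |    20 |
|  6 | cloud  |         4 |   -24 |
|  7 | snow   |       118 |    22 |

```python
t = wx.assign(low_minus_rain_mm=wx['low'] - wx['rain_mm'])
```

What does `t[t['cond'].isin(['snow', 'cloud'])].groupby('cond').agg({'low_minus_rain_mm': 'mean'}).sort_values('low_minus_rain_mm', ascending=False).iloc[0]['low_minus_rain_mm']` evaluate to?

add column low_minus_rain_mm = wx['low'] - wx['rain_mm']:
    cond  rain_mm  low  low_minus_rain_mm
0   snow      164   -4               -168
1  cloud       49   14                -35
2    fog      204   27               -177
3    fog      149  -24               -173
4  cloud      235   -5               -240
5  cloud      143   20               -123
6  cloud        4  -24                -28
7   snow      118   22                -96
filter rows where cond in ['snow', 'cloud']:
    cond  rain_mm  low  low_minus_rain_mm
0   snow      164   -4               -168
1  cloud       49   14                -35
4  cloud      235   -5               -240
5  cloud      143   20               -123
6  cloud        4  -24                -28
7   snow      118   22                -96
group by cond, mean of low_minus_rain_mm:
       low_minus_rain_mm
cond                    
cloud             -106.5
snow              -132.0
sort by low_minus_rain_mm descending:
       low_minus_rain_mm
cond                    
cloud             -106.5
snow              -132.0

-106.5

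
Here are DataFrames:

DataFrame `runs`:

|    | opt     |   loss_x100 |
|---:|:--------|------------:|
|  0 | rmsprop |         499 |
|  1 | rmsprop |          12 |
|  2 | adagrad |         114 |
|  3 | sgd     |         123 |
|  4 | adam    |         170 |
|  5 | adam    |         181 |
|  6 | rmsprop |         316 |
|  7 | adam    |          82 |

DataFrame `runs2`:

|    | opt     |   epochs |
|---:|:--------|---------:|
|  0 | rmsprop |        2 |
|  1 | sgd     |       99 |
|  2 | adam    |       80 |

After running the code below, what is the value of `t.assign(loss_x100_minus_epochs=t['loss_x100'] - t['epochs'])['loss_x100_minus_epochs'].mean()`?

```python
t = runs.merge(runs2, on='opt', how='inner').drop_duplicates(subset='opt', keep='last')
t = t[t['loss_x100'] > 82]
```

merge on 'opt' (how='inner') → 7 rows:
       opt  loss_x100  epochs
0  rmsprop        499       2
1  rmsprop         12       2
2      sgd        123      99
3     adam        170      80
4     adam        181      80
5  rmsprop        316       2
6     adam         82      80
drop duplicate opt (keep=last):
       opt  loss_x100  epochs
2      sgd        123      99
5  rmsprop        316       2
6     adam         82      80
filter rows where loss_x100 > 82:
       opt  loss_x100  epochs
2      sgd        123      99
5  rmsprop        316       2
add column loss_x100_minus_epochs = t['loss_x100'] - t['epochs']:
       opt  loss_x100  epochs  loss_x100_minus_epochs
2      sgd        123      99                      24
5  rmsprop        316       2                     314
Hence 169.0.

169.0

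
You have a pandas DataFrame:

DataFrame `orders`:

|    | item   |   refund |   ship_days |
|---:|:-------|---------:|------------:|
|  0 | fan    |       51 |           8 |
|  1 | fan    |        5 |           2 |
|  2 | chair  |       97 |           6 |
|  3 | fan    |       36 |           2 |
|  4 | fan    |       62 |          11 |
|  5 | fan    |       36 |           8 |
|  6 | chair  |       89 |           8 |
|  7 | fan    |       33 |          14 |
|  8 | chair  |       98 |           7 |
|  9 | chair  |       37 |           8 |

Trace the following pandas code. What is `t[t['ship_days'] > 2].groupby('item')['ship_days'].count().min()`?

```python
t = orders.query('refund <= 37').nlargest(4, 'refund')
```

1

filter rows where refund <= 37:
    item  refund  ship_days
1    fan       5          2
3    fan      36          2
5    fan      36          8
7    fan      33         14
9  chair      37          8
take 4 rows with largest refund:
    item  refund  ship_days
9  chair      37          8
3    fan      36          2
5    fan      36          8
7    fan      33         14
filter rows where ship_days > 2:
    item  refund  ship_days
9  chair      37          8
5    fan      36          8
7    fan      33         14
group by item, count of ship_days:
item
chair    1
fan      2
Name: ship_days, dtype: int64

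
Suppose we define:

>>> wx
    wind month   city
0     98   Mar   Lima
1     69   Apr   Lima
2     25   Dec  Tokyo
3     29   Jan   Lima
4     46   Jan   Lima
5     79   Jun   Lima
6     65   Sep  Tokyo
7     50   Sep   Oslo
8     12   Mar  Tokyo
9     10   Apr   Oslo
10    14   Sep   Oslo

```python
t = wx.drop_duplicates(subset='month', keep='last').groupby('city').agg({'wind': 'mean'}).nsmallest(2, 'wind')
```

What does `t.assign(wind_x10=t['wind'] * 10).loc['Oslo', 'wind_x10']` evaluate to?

120.0

drop duplicate month (keep=last):
    wind month   city
2     25   Dec  Tokyo
4     46   Jan   Lima
5     79   Jun   Lima
8     12   Mar  Tokyo
9     10   Apr   Oslo
10    14   Sep   Oslo
group by city, mean of wind:
       wind
city       
Lima   62.5
Oslo   12.0
Tokyo  18.5
take 2 rows with smallest wind:
       wind
city       
Oslo   12.0
Tokyo  18.5
add column wind_x10 = t['wind'] * 10:
       wind  wind_x10
city                 
Oslo   12.0     120.0
Tokyo  18.5     185.0
Taking the value at row 'Oslo', column 'wind_x10' gives 120.0.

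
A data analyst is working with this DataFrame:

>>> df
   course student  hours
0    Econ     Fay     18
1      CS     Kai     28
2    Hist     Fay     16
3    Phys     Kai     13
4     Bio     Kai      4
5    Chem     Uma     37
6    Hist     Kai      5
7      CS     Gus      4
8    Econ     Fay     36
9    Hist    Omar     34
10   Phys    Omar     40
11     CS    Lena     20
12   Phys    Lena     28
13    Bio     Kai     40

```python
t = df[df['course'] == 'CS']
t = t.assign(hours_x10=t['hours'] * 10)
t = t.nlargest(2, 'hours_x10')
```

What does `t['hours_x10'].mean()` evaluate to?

240.0

filter rows where course == 'CS':
   course student  hours
1      CS     Kai     28
7      CS     Gus      4
11     CS    Lena     20
add column hours_x10 = t['hours'] * 10:
   course student  hours  hours_x10
1      CS     Kai     28        280
7      CS     Gus      4         40
11     CS    Lena     20        200
take 2 rows with largest hours_x10:
   course student  hours  hours_x10
1      CS     Kai     28        280
11     CS    Lena     20        200
mean of column 'hours_x10' → 240.0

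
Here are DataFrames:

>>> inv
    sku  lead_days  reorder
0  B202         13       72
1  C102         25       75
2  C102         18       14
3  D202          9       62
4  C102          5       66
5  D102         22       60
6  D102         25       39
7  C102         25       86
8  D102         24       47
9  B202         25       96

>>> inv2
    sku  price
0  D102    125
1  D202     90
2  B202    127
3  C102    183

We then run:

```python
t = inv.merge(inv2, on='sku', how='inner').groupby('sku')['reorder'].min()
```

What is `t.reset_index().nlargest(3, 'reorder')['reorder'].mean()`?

57.6666666667

merge on 'sku' (how='inner') → 10 rows:
    sku  lead_days  reorder  price
0  B202         13       72    127
1  C102         25       75    183
2  C102         18       14    183
3  D202          9       62     90
4  C102          5       66    183
5  D102         22       60    125
6  D102         25       39    125
7  C102         25       86    183
8  D102         24       47    125
9  B202         25       96    127
group by sku, min of reorder:
sku
B202    72
C102    14
D102    39
D202    62
Name: reorder, dtype: int64
reset_index():
    sku  reorder
0  B202       72
1  C102       14
2  D102       39
3  D202       62
take 3 rows with largest reorder:
    sku  reorder
0  B202       72
3  D202       62
2  D102       39
So mean() = 57.6666666667.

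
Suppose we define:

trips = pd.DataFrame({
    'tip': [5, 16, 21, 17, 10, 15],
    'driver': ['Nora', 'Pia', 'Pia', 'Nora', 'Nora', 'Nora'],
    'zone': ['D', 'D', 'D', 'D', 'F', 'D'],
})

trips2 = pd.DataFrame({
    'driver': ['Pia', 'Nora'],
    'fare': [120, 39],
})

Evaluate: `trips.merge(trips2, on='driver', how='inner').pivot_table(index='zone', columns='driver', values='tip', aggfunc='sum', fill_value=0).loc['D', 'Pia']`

merge on 'driver' (how='inner') → 6 rows:
   tip driver zone  fare
0    5   Nora    D    39
1   16    Pia    D   120
2   21    Pia    D   120
3   17   Nora    D    39
4   10   Nora    F    39
5   15   Nora    D    39
pivot: rows=zone, cols=driver, sum(tip):
driver  Nora  Pia
zone             
D         37   37
F         10    0

37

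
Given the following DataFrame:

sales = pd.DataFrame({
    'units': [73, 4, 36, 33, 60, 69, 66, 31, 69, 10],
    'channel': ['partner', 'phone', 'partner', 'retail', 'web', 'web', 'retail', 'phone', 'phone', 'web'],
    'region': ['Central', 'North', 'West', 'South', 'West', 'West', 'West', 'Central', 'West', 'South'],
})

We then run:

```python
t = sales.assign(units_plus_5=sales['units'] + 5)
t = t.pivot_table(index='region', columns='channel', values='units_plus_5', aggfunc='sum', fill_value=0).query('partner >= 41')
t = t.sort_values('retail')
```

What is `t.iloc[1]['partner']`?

add column units_plus_5 = sales['units'] + 5:
   units  channel   region  units_plus_5
0     73  partner  Central            78
1      4    phone    North             9
2     36  partner     West            41
3     33   retail    South            38
4     60      web     West            65
5     69      web     West            74
6     66   retail     West            71
7     31    phone  Central            36
8     69    phone     West            74
9     10      web    South            15
pivot: rows=region, cols=channel, sum(units_plus_5):
channel  partner  phone  retail  web
region                              
Central       78     36       0    0
North          0      9       0    0
South          0      0      38   15
West          41     74      71  139
filter rows where partner >= 41:
channel  partner  phone  retail  web
region                              
Central       78     36       0    0
West          41     74      71  139
sort by retail:
channel  partner  phone  retail  web
region                              
Central       78     36       0    0
West          41     74      71  139
Finally, value at position 1, column 'partner' = 41.

41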